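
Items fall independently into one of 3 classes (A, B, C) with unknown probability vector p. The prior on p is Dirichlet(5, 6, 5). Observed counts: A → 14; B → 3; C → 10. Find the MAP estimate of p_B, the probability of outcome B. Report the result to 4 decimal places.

MAP estimate of p_B = 0.2000

The posterior is Dirichlet(αᵢ + nᵢ) = Dirichlet(19, 9, 15).
For a Dirichlet(a₁,…,a_K) with all aᵢ > 1, the mode has j-th component (aⱼ − 1)/(Σaᵢ − K).
Here Σaᵢ = 43 and K = 3, so p_B = (9 − 1)/(43 − 3) = 8/40 ≈ 0.2000.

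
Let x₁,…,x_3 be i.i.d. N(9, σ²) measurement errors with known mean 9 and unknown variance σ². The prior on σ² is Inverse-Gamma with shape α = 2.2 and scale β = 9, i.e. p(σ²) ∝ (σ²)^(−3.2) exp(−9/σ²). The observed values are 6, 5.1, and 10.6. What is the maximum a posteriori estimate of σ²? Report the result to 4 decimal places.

σ̂²_MAP = 4.7628

Sum of squared deviations about the known mean: SS = (6−9)² + (5.1−9)² + (10.6−9)² = 26.77.
The Normal likelihood contributes (σ²)^(−n/2) exp(−SS/(2σ²)), so the posterior is Inverse-Gamma(α + n/2, β + SS/2) = Inverse-Gamma(3.7, 22.385).
The mode of Inverse-Gamma(a, b) is b/(a+1) = 22.385/4.7 ≈ 4.7628.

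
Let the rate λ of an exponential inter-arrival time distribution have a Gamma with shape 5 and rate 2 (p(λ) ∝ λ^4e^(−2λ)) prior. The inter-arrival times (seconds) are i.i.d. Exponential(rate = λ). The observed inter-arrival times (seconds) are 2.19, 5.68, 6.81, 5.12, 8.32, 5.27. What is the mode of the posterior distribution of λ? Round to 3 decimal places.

The Exponential(rate=λ) likelihood is ∝ λ^n e^(−λΣtᵢ). Here n = 6 and Σtᵢ = 2.19 + 5.68 + 6.81 + 5.12 + 8.32 + 5.27 = 33.39.
Posterior ∝ λ^4e^(−2λ) · λ^6e^(−33.39λ) = λ^10e^(−35.39λ), i.e. Gamma(11, 35.39).
Mode = (a−1)/b = 10/35.39 ≈ 0.283.

λ̂_MAP = 0.283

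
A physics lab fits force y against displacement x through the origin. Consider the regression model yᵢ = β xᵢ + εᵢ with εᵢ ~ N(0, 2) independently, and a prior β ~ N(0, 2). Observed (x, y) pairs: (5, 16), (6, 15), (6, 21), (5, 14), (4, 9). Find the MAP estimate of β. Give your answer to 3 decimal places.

β̂_MAP = 2.892

log p(β | y) = −Σ(yᵢ − βxᵢ)²/(2·2) − β²/(2·2) + const.
Setting the derivative to zero: Σxᵢ(yᵢ − βxᵢ)/2 − β/2 = 0, so β = Σxᵢyᵢ / (Σxᵢ² + σ²/τ²).
Σxᵢyᵢ = 5·16 + 6·15 + 6·21 + 5·14 + 4·9 = 402; Σxᵢ² = 138; σ²/τ² = 1.
β̂_MAP = 402 / (138 + 1) = 402/139 ≈ 2.892.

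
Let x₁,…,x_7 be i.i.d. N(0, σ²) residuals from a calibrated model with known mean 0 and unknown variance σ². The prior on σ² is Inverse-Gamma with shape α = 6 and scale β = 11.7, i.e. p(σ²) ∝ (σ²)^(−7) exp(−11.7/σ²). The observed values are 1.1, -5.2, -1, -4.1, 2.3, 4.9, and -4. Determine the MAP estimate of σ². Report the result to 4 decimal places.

σ̂²_MAP = 5.4648

Sum of squared deviations about the known mean: SS = (1.1−0)² + (-5.2−0)² + (-1−0)² + (-4.1−0)² + (2.3−0)² + (4.9−0)² + (-4−0)² = 91.36.
The Normal likelihood contributes (σ²)^(−n/2) exp(−SS/(2σ²)), so the posterior is Inverse-Gamma(α + n/2, β + SS/2) = Inverse-Gamma(9.5, 57.38).
The mode of Inverse-Gamma(a, b) is b/(a+1) = 57.38/10.5 ≈ 5.4648.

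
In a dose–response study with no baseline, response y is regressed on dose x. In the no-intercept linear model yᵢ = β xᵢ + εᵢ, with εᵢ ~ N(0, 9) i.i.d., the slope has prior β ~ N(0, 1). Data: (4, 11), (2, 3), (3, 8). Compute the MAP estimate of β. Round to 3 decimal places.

β̂_MAP = 1.947

log p(β | y) = −Σ(yᵢ − βxᵢ)²/(2·9) − β²/(2·1) + const.
Setting the derivative to zero: Σxᵢ(yᵢ − βxᵢ)/9 − β/1 = 0, so β = Σxᵢyᵢ / (Σxᵢ² + σ²/τ²).
Σxᵢyᵢ = 4·11 + 2·3 + 3·8 = 74; Σxᵢ² = 29; σ²/τ² = 9.
β̂_MAP = 74 / (29 + 9) = 74/38 ≈ 1.947.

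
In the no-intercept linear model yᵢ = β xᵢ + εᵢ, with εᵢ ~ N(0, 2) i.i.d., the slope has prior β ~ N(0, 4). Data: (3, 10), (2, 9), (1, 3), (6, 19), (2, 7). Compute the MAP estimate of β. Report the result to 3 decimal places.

log p(β | y) = −Σ(yᵢ − βxᵢ)²/(2·2) − β²/(2·4) + const.
Setting the derivative to zero: Σxᵢ(yᵢ − βxᵢ)/2 − β/4 = 0, so β = Σxᵢyᵢ / (Σxᵢ² + σ²/τ²).
Σxᵢyᵢ = 3·10 + 2·9 + 1·3 + 6·19 + 2·7 = 179; Σxᵢ² = 54; σ²/τ² = 0.5.
β̂_MAP = 179 / (54 + 0.5) = 179/54.5 ≈ 3.284.

β̂_MAP = 3.284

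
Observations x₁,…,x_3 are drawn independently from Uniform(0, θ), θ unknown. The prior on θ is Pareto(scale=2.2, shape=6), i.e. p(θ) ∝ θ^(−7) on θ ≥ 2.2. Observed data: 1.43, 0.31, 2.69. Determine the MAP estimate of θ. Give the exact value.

θ̂_MAP = 2.69

The Uniform(0, θ) likelihood is θ^(−n) for θ ≥ max(xᵢ), zero otherwise. Here max(xᵢ) = 2.69.
Posterior ∝ θ^(−7) · θ^(−3) = θ^(−10) on θ ≥ max(2.2, 2.69) = 2.69.
This density is strictly decreasing in θ, so the posterior mode lies at the lower boundary of the support.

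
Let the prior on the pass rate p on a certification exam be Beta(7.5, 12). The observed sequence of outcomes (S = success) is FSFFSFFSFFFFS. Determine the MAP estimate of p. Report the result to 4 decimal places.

p̂_MAP = 0.3443

Prior: Beta(7.5, 12).
Data: 4 successes in 13 trials (from the sequence). The binomial likelihood contributes p^4(1−p)^9, so the posterior is Beta(7.5+4, 12+9) = Beta(11.5, 21).
For Beta(a, b) with a, b > 1 the mode is (a−1)/(a+b−2) = 10.5/30.5 ≈ 0.3443.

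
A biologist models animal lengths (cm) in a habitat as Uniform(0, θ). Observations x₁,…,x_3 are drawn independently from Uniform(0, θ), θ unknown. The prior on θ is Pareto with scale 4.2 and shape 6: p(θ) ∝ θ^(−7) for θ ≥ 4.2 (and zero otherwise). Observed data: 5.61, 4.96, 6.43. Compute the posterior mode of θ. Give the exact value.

The Uniform(0, θ) likelihood is θ^(−n) for θ ≥ max(xᵢ), zero otherwise. Here max(xᵢ) = 6.43.
Posterior ∝ θ^(−7) · θ^(−3) = θ^(−10) on θ ≥ max(4.2, 6.43) = 6.43.
This density is strictly decreasing in θ, so the posterior mode lies at the lower boundary of the support.

θ̂_MAP = 6.43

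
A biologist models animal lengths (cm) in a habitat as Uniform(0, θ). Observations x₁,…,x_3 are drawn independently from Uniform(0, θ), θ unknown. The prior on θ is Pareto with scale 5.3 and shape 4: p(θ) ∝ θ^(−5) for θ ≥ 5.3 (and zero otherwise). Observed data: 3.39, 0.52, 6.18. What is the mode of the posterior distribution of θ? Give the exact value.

The Uniform(0, θ) likelihood is θ^(−n) for θ ≥ max(xᵢ), zero otherwise. Here max(xᵢ) = 6.18.
Posterior ∝ θ^(−5) · θ^(−3) = θ^(−8) on θ ≥ max(5.3, 6.18) = 6.18.
This density is strictly decreasing in θ, so the posterior mode lies at the lower boundary of the support.

θ̂_MAP = 6.18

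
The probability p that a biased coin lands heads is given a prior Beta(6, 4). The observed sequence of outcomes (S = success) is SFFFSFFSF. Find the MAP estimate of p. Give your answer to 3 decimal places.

p̂_MAP = 0.471

Prior: Beta(6, 4).
Data: 3 successes in 9 trials (from the sequence). The binomial likelihood contributes p^3(1−p)^6, so the posterior is Beta(6+3, 4+6) = Beta(9, 10).
For Beta(a, b) with a, b > 1 the mode is (a−1)/(a+b−2) = 8/17 ≈ 0.471.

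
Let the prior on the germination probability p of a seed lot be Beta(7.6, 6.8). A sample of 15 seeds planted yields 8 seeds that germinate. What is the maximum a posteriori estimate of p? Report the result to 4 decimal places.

Prior: Beta(7.6, 6.8).
Data: 8 successes in 15 trials. The binomial likelihood contributes p^8(1−p)^7, so the posterior is Beta(7.6+8, 6.8+7) = Beta(15.6, 13.8).
For Beta(a, b) with a, b > 1 the mode is (a−1)/(a+b−2) = 14.6/27.4 ≈ 0.5328.

p̂_MAP = 0.5328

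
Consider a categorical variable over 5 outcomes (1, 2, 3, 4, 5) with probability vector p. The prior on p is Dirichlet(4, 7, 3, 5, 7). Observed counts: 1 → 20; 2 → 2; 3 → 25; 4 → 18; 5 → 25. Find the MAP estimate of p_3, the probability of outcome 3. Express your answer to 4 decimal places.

MAP estimate: 0.2432

The posterior is Dirichlet(αᵢ + nᵢ) = Dirichlet(24, 9, 28, 23, 32).
For a Dirichlet(a₁,…,a_K) with all aᵢ > 1, the mode has j-th component (aⱼ − 1)/(Σaᵢ − K).
Here Σaᵢ = 116 and K = 5, so p_3 = (28 − 1)/(116 − 5) = 27/111 ≈ 0.2432.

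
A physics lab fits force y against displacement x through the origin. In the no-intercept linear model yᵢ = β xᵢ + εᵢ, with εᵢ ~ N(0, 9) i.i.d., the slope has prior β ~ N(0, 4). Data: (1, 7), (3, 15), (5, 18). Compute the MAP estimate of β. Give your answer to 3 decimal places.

log p(β | y) = −Σ(yᵢ − βxᵢ)²/(2·9) − β²/(2·4) + const.
Setting the derivative to zero: Σxᵢ(yᵢ − βxᵢ)/9 − β/4 = 0, so β = Σxᵢyᵢ / (Σxᵢ² + σ²/τ²).
Σxᵢyᵢ = 1·7 + 3·15 + 5·18 = 142; Σxᵢ² = 35; σ²/τ² = 2.25.
β̂_MAP = 142 / (35 + 2.25) = 142/37.25 ≈ 3.812.

β̂_MAP = 3.812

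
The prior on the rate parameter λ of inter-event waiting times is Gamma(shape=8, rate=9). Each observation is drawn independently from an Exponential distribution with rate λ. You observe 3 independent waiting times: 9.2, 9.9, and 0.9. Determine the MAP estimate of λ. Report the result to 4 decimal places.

The Exponential(rate=λ) likelihood is ∝ λ^n e^(−λΣtᵢ). Here n = 3 and Σtᵢ = 9.2 + 9.9 + 0.9 = 20.
Posterior ∝ λ^7e^(−9λ) · λ^3e^(−20λ) = λ^10e^(−29λ), i.e. Gamma(11, 29).
Mode = (a−1)/b = 10/29 ≈ 0.3448.

λ̂_MAP = 0.3448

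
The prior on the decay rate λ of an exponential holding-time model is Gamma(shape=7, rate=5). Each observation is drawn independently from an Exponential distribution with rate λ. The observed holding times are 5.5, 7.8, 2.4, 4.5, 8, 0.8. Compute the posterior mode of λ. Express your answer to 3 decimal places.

λ̂_MAP = 0.353

The Exponential(rate=λ) likelihood is ∝ λ^n e^(−λΣtᵢ). Here n = 6 and Σtᵢ = 5.5 + 7.8 + 2.4 + 4.5 + 8 + 0.8 = 29.
Posterior ∝ λ^6e^(−5λ) · λ^6e^(−29λ) = λ^12e^(−34λ), i.e. Gamma(13, 34).
Mode = (a−1)/b = 12/34 ≈ 0.353.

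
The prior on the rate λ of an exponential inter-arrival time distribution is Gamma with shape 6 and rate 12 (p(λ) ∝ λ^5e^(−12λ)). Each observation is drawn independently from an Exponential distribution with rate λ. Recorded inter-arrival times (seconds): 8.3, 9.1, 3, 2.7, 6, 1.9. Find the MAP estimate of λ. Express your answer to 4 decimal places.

λ̂_MAP = 0.2558

The Exponential(rate=λ) likelihood is ∝ λ^n e^(−λΣtᵢ). Here n = 6 and Σtᵢ = 8.3 + 9.1 + 3 + 2.7 + 6 + 1.9 = 31.
Posterior ∝ λ^5e^(−12λ) · λ^6e^(−31λ) = λ^11e^(−43λ), i.e. Gamma(12, 43).
Mode = (a−1)/b = 11/43 ≈ 0.2558.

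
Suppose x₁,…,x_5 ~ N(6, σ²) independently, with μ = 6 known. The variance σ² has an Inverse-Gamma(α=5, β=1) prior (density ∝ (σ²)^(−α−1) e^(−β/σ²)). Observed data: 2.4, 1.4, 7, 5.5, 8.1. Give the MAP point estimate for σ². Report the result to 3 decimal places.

σ̂²_MAP = 2.458

Sum of squared deviations about the known mean: SS = (2.4−6)² + (1.4−6)² + (7−6)² + (5.5−6)² + (8.1−6)² = 39.78.
The Normal likelihood contributes (σ²)^(−n/2) exp(−SS/(2σ²)), so the posterior is Inverse-Gamma(α + n/2, β + SS/2) = Inverse-Gamma(7.5, 20.89).
The mode of Inverse-Gamma(a, b) is b/(a+1) = 20.89/8.5 ≈ 2.458.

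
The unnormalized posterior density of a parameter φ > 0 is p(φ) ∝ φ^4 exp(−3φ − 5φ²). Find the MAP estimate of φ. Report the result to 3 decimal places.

ℓ'(φ) = 4/φ − 3 − 10φ. Setting this to zero and multiplying by φ: 10φ² + 3φ − 4 = 0.
φ = (−3 + √(3² + 4·10·4)) / (2·10) = (−3 + √169) / 20 = (−3 + 13)/20 = 1/2.
ℓ''(φ) = −4/φ² − 10 < 0, confirming a maximum.

φ̂_MAP = 0.500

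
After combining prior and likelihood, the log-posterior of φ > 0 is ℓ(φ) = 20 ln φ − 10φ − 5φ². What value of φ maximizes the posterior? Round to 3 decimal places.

ℓ'(φ) = 20/φ − 10 − 10φ. Setting this to zero and multiplying by φ: 10φ² + 10φ − 20 = 0.
φ = (−10 + √(10² + 4·10·20)) / (2·10) = (−10 + √900) / 20 = (−10 + 30)/20 = 1.
ℓ''(φ) = −20/φ² − 10 < 0, confirming a maximum.

φ̂_MAP = 1.000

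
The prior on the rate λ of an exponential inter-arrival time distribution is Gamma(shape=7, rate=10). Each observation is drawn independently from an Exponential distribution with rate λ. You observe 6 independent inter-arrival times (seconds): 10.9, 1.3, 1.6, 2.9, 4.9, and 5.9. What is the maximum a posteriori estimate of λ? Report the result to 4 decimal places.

λ̂_MAP = 0.3200

The Exponential(rate=λ) likelihood is ∝ λ^n e^(−λΣtᵢ). Here n = 6 and Σtᵢ = 10.9 + 1.3 + 1.6 + 2.9 + 4.9 + 5.9 = 27.5.
Posterior ∝ λ^6e^(−10λ) · λ^6e^(−27.5λ) = λ^12e^(−37.5λ), i.e. Gamma(13, 37.5).
Mode = (a−1)/b = 12/37.5 ≈ 0.3200.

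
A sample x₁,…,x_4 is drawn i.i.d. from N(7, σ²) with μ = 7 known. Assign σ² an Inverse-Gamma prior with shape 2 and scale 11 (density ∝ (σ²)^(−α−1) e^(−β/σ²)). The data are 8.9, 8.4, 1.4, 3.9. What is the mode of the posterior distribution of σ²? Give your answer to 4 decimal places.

σ̂²_MAP = 6.8540

Sum of squared deviations about the known mean: SS = (8.9−7)² + (8.4−7)² + (1.4−7)² + (3.9−7)² = 46.54.
The Normal likelihood contributes (σ²)^(−n/2) exp(−SS/(2σ²)), so the posterior is Inverse-Gamma(α + n/2, β + SS/2) = Inverse-Gamma(4, 34.27).
The mode of Inverse-Gamma(a, b) is b/(a+1) = 34.27/5 ≈ 6.8540.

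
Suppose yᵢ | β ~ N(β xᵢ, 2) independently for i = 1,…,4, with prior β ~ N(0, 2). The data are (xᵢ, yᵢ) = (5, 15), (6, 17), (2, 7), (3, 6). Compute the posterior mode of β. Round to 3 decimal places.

log p(β | y) = −Σ(yᵢ − βxᵢ)²/(2·2) − β²/(2·2) + const.
Setting the derivative to zero: Σxᵢ(yᵢ − βxᵢ)/2 − β/2 = 0, so β = Σxᵢyᵢ / (Σxᵢ² + σ²/τ²).
Σxᵢyᵢ = 5·15 + 6·17 + 2·7 + 3·6 = 209; Σxᵢ² = 74; σ²/τ² = 1.
β̂_MAP = 209 / (74 + 1) = 209/75 ≈ 2.787.

β̂_MAP = 2.787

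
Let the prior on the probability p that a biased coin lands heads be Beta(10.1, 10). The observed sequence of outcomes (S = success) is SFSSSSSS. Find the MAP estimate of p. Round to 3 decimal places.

Prior: Beta(10.1, 10).
Data: 7 successes in 8 trials (from the sequence). The binomial likelihood contributes p^7(1−p)^1, so the posterior is Beta(10.1+7, 10+1) = Beta(17.1, 11).
For Beta(a, b) with a, b > 1 the mode is (a−1)/(a+b−2) = 16.1/26.1 ≈ 0.617.

p̂_MAP = 0.617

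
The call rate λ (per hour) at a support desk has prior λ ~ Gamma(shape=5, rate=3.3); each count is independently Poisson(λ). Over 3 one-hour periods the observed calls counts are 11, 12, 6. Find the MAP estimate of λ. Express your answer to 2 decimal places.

λ̂_MAP = 5.24

Σxᵢ = 11+12+6 = 29, with n = 3.
Posterior ∝ λ^4e^(−3.3λ) · λ^29e^(−3λ) = λ^33e^(−6.3λ), i.e. Gamma(shape=34, rate=6.3).
The mode of a Gamma(a, b) with a ≥ 1 (shape–rate) is (a−1)/b = 33/6.3 ≈ 5.24.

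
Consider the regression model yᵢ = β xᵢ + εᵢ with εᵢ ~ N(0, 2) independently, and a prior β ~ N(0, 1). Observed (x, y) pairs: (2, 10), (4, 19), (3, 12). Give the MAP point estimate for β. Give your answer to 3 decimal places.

log p(β | y) = −Σ(yᵢ − βxᵢ)²/(2·2) − β²/(2·1) + const.
Setting the derivative to zero: Σxᵢ(yᵢ − βxᵢ)/2 − β/1 = 0, so β = Σxᵢyᵢ / (Σxᵢ² + σ²/τ²).
Σxᵢyᵢ = 2·10 + 4·19 + 3·12 = 132; Σxᵢ² = 29; σ²/τ² = 2.
β̂_MAP = 132 / (29 + 2) = 132/31 ≈ 4.258.

β̂_MAP = 4.258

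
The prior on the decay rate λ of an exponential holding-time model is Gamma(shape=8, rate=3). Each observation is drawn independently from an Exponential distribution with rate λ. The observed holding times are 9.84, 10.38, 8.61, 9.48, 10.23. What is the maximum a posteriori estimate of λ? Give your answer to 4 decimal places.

The Exponential(rate=λ) likelihood is ∝ λ^n e^(−λΣtᵢ). Here n = 5 and Σtᵢ = 9.84 + 10.38 + 8.61 + 9.48 + 10.23 = 48.54.
Posterior ∝ λ^7e^(−3λ) · λ^5e^(−48.54λ) = λ^12e^(−51.54λ), i.e. Gamma(13, 51.54).
Mode = (a−1)/b = 12/51.54 ≈ 0.2328.

λ̂_MAP = 0.2328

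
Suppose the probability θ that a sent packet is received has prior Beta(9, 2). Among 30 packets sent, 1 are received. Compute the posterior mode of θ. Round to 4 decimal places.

Prior: Beta(9, 2).
Data: 1 success in 30 trials. The binomial likelihood contributes θ(1−θ)^29, so the posterior is Beta(9+1, 2+29) = Beta(10, 31).
For Beta(a, b) with a, b > 1 the mode is (a−1)/(a+b−2) = 9/39 ≈ 0.2308.

θ̂_MAP = 0.2308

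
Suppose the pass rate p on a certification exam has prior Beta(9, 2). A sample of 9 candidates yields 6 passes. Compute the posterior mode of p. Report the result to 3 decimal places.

Prior: Beta(9, 2).
Data: 6 successes in 9 trials. The binomial likelihood contributes p^6(1−p)^3, so the posterior is Beta(9+6, 2+3) = Beta(15, 5).
For Beta(a, b) with a, b > 1 the mode is (a−1)/(a+b−2) = 14/18 ≈ 0.778.

p̂_MAP = 0.778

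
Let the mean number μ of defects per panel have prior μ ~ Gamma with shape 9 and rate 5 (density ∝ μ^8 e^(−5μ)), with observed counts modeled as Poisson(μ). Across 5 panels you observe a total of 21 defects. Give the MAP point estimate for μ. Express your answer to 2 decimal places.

Σxᵢ = 21, n = 5.
Posterior ∝ μ^8e^(−5μ) · μ^21e^(−5μ) = μ^29e^(−10μ), i.e. Gamma(shape=30, rate=10).
The mode of a Gamma(a, b) with a ≥ 1 (shape–rate) is (a−1)/b = 29/10 ≈ 2.90.

μ̂_MAP = 2.90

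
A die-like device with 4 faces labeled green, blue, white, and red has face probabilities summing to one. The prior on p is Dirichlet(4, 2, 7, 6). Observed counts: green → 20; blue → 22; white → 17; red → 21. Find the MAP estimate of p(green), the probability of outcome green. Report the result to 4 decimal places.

The posterior is Dirichlet(αᵢ + nᵢ) = Dirichlet(24, 24, 24, 27).
For a Dirichlet(a₁,…,a_K) with all aᵢ > 1, the mode has j-th component (aⱼ − 1)/(Σaᵢ − K).
Here Σaᵢ = 99 and K = 4, so p(green) = (24 − 1)/(99 − 4) = 23/95 ≈ 0.2421.

MAP estimate of p(green) = 0.2421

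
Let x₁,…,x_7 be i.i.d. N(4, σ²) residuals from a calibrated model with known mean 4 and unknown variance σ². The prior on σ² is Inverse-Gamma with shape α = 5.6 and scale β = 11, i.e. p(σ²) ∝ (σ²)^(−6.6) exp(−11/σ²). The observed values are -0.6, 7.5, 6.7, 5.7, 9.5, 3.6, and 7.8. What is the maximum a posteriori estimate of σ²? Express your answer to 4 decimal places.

σ̂²_MAP = 5.4673

Sum of squared deviations about the known mean: SS = (-0.6−4)² + (7.5−4)² + (6.7−4)² + (5.7−4)² + (9.5−4)² + (3.6−4)² + (7.8−4)² = 88.44.
The Normal likelihood contributes (σ²)^(−n/2) exp(−SS/(2σ²)), so the posterior is Inverse-Gamma(α + n/2, β + SS/2) = Inverse-Gamma(9.1, 55.22).
The mode of Inverse-Gamma(a, b) is b/(a+1) = 55.22/10.1 ≈ 5.4673.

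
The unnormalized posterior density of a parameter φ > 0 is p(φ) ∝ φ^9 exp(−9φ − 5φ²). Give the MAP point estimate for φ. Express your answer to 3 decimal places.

ℓ'(φ) = 9/φ − 9 − 10φ. Setting this to zero and multiplying by φ: 10φ² + 9φ − 9 = 0.
φ = (−9 + √(9² + 4·10·9)) / (2·10) = (−9 + √441) / 20 = (−9 + 21)/20 = 3/5.
ℓ''(φ) = −9/φ² − 10 < 0, confirming a maximum.

φ̂_MAP = 0.600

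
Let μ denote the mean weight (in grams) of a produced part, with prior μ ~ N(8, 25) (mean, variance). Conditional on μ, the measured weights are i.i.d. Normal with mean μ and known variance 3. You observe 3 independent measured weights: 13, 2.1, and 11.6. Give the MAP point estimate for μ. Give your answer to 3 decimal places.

μ̂_MAP = 8.865

n = 3; x̄ = (13 + 2.1 + 11.6)/3 = 26.7/3 = 8.9.
For a Normal prior and Normal likelihood with known variance, the posterior is Normal; its mode equals its mean, the precision-weighted average.
Prior precision 1/σ₀² = 1/25 = 0.04; data precision n/σ² = 3/3 = 1.
μ̂ = (0.04·8 + 1·8.9) / (0.04 + 1) = 9.22/1.04 = 461/52 ≈ 8.865.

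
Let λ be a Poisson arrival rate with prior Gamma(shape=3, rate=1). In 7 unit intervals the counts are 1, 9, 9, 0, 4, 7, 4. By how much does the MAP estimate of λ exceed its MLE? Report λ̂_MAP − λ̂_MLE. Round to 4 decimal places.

MAP − MLE = -0.3571

Σxᵢ = 34. Posterior is Gamma(37, 8); MAP = (37−1)/8 = 36/8 ≈ 4.50000.
MLE = x̄ = 34/7 ≈ 4.85714.
Difference = 36/8 − 34/7 = -5/14 ≈ -0.3571.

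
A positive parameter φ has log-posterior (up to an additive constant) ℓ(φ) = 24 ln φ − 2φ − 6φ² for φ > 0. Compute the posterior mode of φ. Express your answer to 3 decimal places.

φ̂_MAP = 1.333

ℓ'(φ) = 24/φ − 2 − 12φ. Setting this to zero and multiplying by φ: 12φ² + 2φ − 24 = 0.
φ = (−2 + √(2² + 4·12·24)) / (2·12) = (−2 + √1156) / 24 = (−2 + 34)/24 = 4/3.
ℓ''(φ) = −24/φ² − 12 < 0, confirming a maximum.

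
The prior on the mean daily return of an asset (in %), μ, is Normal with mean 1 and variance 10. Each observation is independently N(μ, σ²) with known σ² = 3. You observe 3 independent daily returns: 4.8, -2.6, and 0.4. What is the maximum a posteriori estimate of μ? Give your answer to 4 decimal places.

μ̂_MAP = 0.8788

n = 3; x̄ = (4.8 + (-2.6) + 0.4)/3 = 2.6/3 = 13/15 ≈ 0.8667.
For a Normal prior and Normal likelihood with known variance, the posterior is Normal; its mode equals its mean, the precision-weighted average.
Prior precision 1/σ₀² = 1/10 = 0.1; data precision n/σ² = 3/3 = 1.
μ̂ = (0.1·1 + 1·(13/15)) / (0.1 + 1) = (29/30)/1.1 = 29/33 ≈ 0.8788.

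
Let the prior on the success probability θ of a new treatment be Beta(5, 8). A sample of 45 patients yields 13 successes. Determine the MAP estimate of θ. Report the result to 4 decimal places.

Prior: Beta(5, 8).
Data: 13 successes in 45 trials. The binomial likelihood contributes θ^13(1−θ)^32, so the posterior is Beta(5+13, 8+32) = Beta(18, 40).
For Beta(a, b) with a, b > 1 the mode is (a−1)/(a+b−2) = 17/56 ≈ 0.3036.

θ̂_MAP = 0.3036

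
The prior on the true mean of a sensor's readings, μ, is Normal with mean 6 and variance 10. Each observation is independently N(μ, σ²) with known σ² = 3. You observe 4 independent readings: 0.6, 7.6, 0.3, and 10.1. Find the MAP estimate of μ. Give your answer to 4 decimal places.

μ̂_MAP = 4.7442

n = 4; x̄ = (0.6 + 7.6 + 0.3 + 10.1)/4 = 18.6/4 = 4.65.
For a Normal prior and Normal likelihood with known variance, the posterior is Normal; its mode equals its mean, the precision-weighted average.
Prior precision 1/σ₀² = 1/10 = 0.1; data precision n/σ² = 4/3.
μ̂ = (0.1·6 + (4/3)·4.65) / (0.1 + 4/3) = 6.8/(43/30) = 204/43 ≈ 4.7442.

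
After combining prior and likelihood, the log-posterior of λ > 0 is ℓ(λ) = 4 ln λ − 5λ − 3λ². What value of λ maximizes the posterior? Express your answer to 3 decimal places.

λ̂_MAP = 0.500

ℓ'(λ) = 4/λ − 5 − 6λ. Setting this to zero and multiplying by λ: 6λ² + 5λ − 4 = 0.
λ = (−5 + √(5² + 4·6·4)) / (2·6) = (−5 + √121) / 12 = (−5 + 11)/12 = 1/2.
ℓ''(λ) = −4/λ² − 6 < 0, confirming a maximum.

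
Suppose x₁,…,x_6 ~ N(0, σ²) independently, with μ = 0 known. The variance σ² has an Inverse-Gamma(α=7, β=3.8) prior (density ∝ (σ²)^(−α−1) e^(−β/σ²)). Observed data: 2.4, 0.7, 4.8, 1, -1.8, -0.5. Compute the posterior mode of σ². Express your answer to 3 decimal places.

Sum of squared deviations about the known mean: SS = (2.4−0)² + (0.7−0)² + (4.8−0)² + (1−0)² + (-1.8−0)² + (-0.5−0)² = 33.78.
The Normal likelihood contributes (σ²)^(−n/2) exp(−SS/(2σ²)), so the posterior is Inverse-Gamma(α + n/2, β + SS/2) = Inverse-Gamma(10, 20.69).
The mode of Inverse-Gamma(a, b) is b/(a+1) = 20.69/11 ≈ 1.881.

σ̂²_MAP = 1.881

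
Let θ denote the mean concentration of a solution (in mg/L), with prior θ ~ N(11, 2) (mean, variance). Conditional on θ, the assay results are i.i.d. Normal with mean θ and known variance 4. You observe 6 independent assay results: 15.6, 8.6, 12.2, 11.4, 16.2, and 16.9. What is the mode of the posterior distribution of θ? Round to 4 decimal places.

θ̂_MAP = 12.8625

n = 6; x̄ = (15.6 + 8.6 + 12.2 + 11.4 + 16.2 + 16.9)/6 = 80.9/6 = 809/60 ≈ 13.4833.
For a Normal prior and Normal likelihood with known variance, the posterior is Normal; its mode equals its mean, the precision-weighted average.
Prior precision 1/σ₀² = 1/2 = 0.5; data precision n/σ² = 6/4 = 1.5.
θ̂ = (0.5·11 + 1.5·(809/60)) / (0.5 + 1.5) = 25.725/2 = 12.8625.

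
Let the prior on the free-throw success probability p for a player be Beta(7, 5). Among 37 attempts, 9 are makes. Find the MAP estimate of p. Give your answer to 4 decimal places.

Prior: Beta(7, 5).
Data: 9 successes in 37 trials. The binomial likelihood contributes p^9(1−p)^28, so the posterior is Beta(7+9, 5+28) = Beta(16, 33).
For Beta(a, b) with a, b > 1 the mode is (a−1)/(a+b−2) = 15/47 ≈ 0.3191.

p̂_MAP = 0.3191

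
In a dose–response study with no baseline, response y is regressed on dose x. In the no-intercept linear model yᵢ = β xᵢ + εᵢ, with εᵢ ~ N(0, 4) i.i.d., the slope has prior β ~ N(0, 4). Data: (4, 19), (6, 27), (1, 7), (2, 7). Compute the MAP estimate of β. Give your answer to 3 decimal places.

log p(β | y) = −Σ(yᵢ − βxᵢ)²/(2·4) − β²/(2·4) + const.
Setting the derivative to zero: Σxᵢ(yᵢ − βxᵢ)/4 − β/4 = 0, so β = Σxᵢyᵢ / (Σxᵢ² + σ²/τ²).
Σxᵢyᵢ = 4·19 + 6·27 + 1·7 + 2·7 = 259; Σxᵢ² = 57; σ²/τ² = 1.
β̂_MAP = 259 / (57 + 1) = 259/58 ≈ 4.466.

β̂_MAP = 4.466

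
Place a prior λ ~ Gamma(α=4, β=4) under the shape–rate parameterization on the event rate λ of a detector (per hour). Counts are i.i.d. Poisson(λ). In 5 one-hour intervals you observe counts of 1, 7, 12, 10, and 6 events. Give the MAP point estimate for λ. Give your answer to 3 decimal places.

λ̂_MAP = 4.333

Σxᵢ = 1+7+12+10+6 = 36, with n = 5.
Posterior ∝ λ^3e^(−4λ) · λ^36e^(−5λ) = λ^39e^(−9λ), i.e. Gamma(shape=40, rate=9).
The mode of a Gamma(a, b) with a ≥ 1 (shape–rate) is (a−1)/b = 39/9 ≈ 4.333.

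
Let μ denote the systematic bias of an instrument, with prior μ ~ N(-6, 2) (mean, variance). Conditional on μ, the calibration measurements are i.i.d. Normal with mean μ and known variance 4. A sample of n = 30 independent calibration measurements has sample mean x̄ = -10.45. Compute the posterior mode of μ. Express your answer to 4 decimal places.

n = 30, x̄ = -10.45.
For a Normal prior and Normal likelihood with known variance, the posterior is Normal; its mode equals its mean, the precision-weighted average.
Prior precision 1/σ₀² = 1/2 = 0.5; data precision n/σ² = 30/4 = 7.5.
μ̂ = (0.5·(-6) + 7.5·(-10.45)) / (0.5 + 7.5) = (-81.375)/8 = -10.171875 ≈ -10.1719.

μ̂_MAP = -10.1719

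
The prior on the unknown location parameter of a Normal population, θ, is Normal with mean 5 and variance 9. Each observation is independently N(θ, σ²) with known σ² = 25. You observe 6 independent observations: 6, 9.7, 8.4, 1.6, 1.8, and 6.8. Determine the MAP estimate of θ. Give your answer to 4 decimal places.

θ̂_MAP = 5.4899

n = 6; x̄ = (6 + 9.7 + 8.4 + 1.6 + 1.8 + 6.8)/6 = 34.3/6 = 343/60 ≈ 5.7167.
For a Normal prior and Normal likelihood with known variance, the posterior is Normal; its mode equals its mean, the precision-weighted average.
Prior precision 1/σ₀² = 1/9; data precision n/σ² = 6/25 = 0.24.
θ̂ = ((1/9)·5 + 0.24·(343/60)) / (1/9 + 0.24) = (4337/2250)/(79/225) = 4337/790 ≈ 5.4899.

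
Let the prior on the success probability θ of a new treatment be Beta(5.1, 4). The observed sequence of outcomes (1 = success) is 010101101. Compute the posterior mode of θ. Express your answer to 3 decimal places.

θ̂_MAP = 0.565

Prior: Beta(5.1, 4).
Data: 5 successes in 9 trials (from the sequence). The binomial likelihood contributes θ^5(1−θ)^4, so the posterior is Beta(5.1+5, 4+4) = Beta(10.1, 8).
For Beta(a, b) with a, b > 1 the mode is (a−1)/(a+b−2) = 9.1/16.1 ≈ 0.565.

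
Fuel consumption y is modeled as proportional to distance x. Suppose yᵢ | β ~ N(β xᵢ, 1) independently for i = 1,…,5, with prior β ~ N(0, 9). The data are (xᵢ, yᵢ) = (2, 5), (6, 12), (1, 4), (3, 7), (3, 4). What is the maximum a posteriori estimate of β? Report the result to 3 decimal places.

log p(β | y) = −Σ(yᵢ − βxᵢ)²/(2·1) − β²/(2·9) + const.
Setting the derivative to zero: Σxᵢ(yᵢ − βxᵢ)/1 − β/9 = 0, so β = Σxᵢyᵢ / (Σxᵢ² + σ²/τ²).
Σxᵢyᵢ = 2·5 + 6·12 + 1·4 + 3·7 + 3·4 = 119; Σxᵢ² = 59; σ²/τ² = 1/9.
β̂_MAP = 119 / (59 + 1/9) = 119/(532/9) = 153/76 ≈ 2.013.

β̂_MAP = 2.013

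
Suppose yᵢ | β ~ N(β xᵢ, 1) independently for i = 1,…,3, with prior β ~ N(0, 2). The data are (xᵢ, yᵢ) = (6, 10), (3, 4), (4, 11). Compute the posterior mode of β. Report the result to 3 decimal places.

log p(β | y) = −Σ(yᵢ − βxᵢ)²/(2·1) − β²/(2·2) + const.
Setting the derivative to zero: Σxᵢ(yᵢ − βxᵢ)/1 − β/2 = 0, so β = Σxᵢyᵢ / (Σxᵢ² + σ²/τ²).
Σxᵢyᵢ = 6·10 + 3·4 + 4·11 = 116; Σxᵢ² = 61; σ²/τ² = 0.5.
β̂_MAP = 116 / (61 + 0.5) = 116/61.5 ≈ 1.886.

β̂_MAP = 1.886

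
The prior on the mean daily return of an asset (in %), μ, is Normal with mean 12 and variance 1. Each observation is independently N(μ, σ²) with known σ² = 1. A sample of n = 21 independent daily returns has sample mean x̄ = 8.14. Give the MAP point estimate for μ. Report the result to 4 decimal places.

n = 21, x̄ = 8.14.
For a Normal prior and Normal likelihood with known variance, the posterior is Normal; its mode equals its mean, the precision-weighted average.
Prior precision 1/σ₀² = 1/1 = 1; data precision n/σ² = 21/1 = 21.
μ̂ = (1·12 + 21·8.14) / (1 + 21) = 182.94/22 = 9147/1100 ≈ 8.3155.

μ̂_MAP = 8.3155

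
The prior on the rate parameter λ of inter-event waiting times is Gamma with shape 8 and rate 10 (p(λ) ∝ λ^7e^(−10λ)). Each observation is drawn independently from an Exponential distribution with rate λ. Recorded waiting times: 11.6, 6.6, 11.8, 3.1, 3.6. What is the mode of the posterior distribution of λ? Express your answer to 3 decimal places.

The Exponential(rate=λ) likelihood is ∝ λ^n e^(−λΣtᵢ). Here n = 5 and Σtᵢ = 11.6 + 6.6 + 11.8 + 3.1 + 3.6 = 36.7.
Posterior ∝ λ^7e^(−10λ) · λ^5e^(−36.7λ) = λ^12e^(−46.7λ), i.e. Gamma(13, 46.7).
Mode = (a−1)/b = 12/46.7 ≈ 0.257.

λ̂_MAP = 0.257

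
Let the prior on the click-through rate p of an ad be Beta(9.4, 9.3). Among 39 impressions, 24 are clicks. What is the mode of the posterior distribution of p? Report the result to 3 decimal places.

Prior: Beta(9.4, 9.3).
Data: 24 successes in 39 trials. The binomial likelihood contributes p^24(1−p)^15, so the posterior is Beta(9.4+24, 9.3+15) = Beta(33.4, 24.3).
For Beta(a, b) with a, b > 1 the mode is (a−1)/(a+b−2) = 32.4/55.7 ≈ 0.582.

p̂_MAP = 0.582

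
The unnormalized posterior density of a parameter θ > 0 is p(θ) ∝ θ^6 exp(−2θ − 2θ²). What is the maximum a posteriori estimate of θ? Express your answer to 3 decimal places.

ℓ'(θ) = 6/θ − 2 − 4θ. Setting this to zero and multiplying by θ: 4θ² + 2θ − 6 = 0.
θ = (−2 + √(2² + 4·4·6)) / (2·4) = (−2 + √100) / 8 = (−2 + 10)/8 = 1.
ℓ''(θ) = −6/θ² − 4 < 0, confirming a maximum.

θ̂_MAP = 1.000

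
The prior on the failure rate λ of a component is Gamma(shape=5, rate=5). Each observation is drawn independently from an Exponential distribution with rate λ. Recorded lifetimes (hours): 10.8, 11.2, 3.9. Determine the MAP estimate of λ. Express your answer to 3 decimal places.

The Exponential(rate=λ) likelihood is ∝ λ^n e^(−λΣtᵢ). Here n = 3 and Σtᵢ = 10.8 + 11.2 + 3.9 = 25.9.
Posterior ∝ λ^4e^(−5λ) · λ^3e^(−25.9λ) = λ^7e^(−30.9λ), i.e. Gamma(8, 30.9).
Mode = (a−1)/b = 7/30.9 ≈ 0.227.

λ̂_MAP = 0.227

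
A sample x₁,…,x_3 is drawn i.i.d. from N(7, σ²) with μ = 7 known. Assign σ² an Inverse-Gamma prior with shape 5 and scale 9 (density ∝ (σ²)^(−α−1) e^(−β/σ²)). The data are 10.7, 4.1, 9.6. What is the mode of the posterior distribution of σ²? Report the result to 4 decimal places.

Sum of squared deviations about the known mean: SS = (10.7−7)² + (4.1−7)² + (9.6−7)² = 28.86.
The Normal likelihood contributes (σ²)^(−n/2) exp(−SS/(2σ²)), so the posterior is Inverse-Gamma(α + n/2, β + SS/2) = Inverse-Gamma(6.5, 23.43).
The mode of Inverse-Gamma(a, b) is b/(a+1) = 23.43/7.5 ≈ 3.1240.

σ̂²_MAP = 3.1240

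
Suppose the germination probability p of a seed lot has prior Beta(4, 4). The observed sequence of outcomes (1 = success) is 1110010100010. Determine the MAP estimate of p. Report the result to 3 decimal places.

Prior: Beta(4, 4).
Data: 6 successes in 13 trials (from the sequence). The binomial likelihood contributes p^6(1−p)^7, so the posterior is Beta(4+6, 4+7) = Beta(10, 11).
For Beta(a, b) with a, b > 1 the mode is (a−1)/(a+b−2) = 9/19 ≈ 0.474.

p̂_MAP = 0.474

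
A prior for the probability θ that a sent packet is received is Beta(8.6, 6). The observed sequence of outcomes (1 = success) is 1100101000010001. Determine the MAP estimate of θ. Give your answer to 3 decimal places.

Prior: Beta(8.6, 6).
Data: 6 successes in 16 trials (from the sequence). The binomial likelihood contributes θ^6(1−θ)^10, so the posterior is Beta(8.6+6, 6+10) = Beta(14.6, 16).
For Beta(a, b) with a, b > 1 the mode is (a−1)/(a+b−2) = 13.6/28.6 ≈ 0.476.

θ̂_MAP = 0.476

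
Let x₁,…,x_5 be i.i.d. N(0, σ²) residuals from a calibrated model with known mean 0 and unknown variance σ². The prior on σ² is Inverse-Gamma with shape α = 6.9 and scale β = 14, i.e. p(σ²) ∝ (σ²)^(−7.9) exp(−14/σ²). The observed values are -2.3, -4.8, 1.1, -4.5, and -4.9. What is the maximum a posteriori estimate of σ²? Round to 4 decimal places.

σ̂²_MAP = 4.8942

Sum of squared deviations about the known mean: SS = (-2.3−0)² + (-4.8−0)² + (1.1−0)² + (-4.5−0)² + (-4.9−0)² = 73.8.
The Normal likelihood contributes (σ²)^(−n/2) exp(−SS/(2σ²)), so the posterior is Inverse-Gamma(α + n/2, β + SS/2) = Inverse-Gamma(9.4, 50.9).
The mode of Inverse-Gamma(a, b) is b/(a+1) = 50.9/10.4 ≈ 4.8942.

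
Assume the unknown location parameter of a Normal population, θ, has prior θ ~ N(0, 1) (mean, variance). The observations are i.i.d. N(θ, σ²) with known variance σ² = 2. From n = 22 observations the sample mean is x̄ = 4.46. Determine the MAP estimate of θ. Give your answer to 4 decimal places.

θ̂_MAP = 4.0883

n = 22, x̄ = 4.46.
For a Normal prior and Normal likelihood with known variance, the posterior is Normal; its mode equals its mean, the precision-weighted average.
Prior precision 1/σ₀² = 1/1 = 1; data precision n/σ² = 22/2 = 11.
θ̂ = (1·0 + 11·4.46) / (1 + 11) = 49.06/12 = 2453/600 ≈ 4.0883.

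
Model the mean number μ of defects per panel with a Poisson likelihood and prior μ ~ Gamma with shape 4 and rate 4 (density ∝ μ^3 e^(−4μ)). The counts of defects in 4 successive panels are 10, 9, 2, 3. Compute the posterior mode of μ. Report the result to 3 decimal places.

μ̂_MAP = 3.375

Σxᵢ = 10+9+2+3 = 24, with n = 4.
Posterior ∝ μ^3e^(−4μ) · μ^24e^(−4μ) = μ^27e^(−8μ), i.e. Gamma(shape=28, rate=8).
The mode of a Gamma(a, b) with a ≥ 1 (shape–rate) is (a−1)/b = 27/8 ≈ 3.375.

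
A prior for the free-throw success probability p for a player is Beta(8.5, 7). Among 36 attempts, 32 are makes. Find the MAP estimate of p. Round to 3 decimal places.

p̂_MAP = 0.798

Prior: Beta(8.5, 7).
Data: 32 successes in 36 trials. The binomial likelihood contributes p^32(1−p)^4, so the posterior is Beta(8.5+32, 7+4) = Beta(40.5, 11).
For Beta(a, b) with a, b > 1 the mode is (a−1)/(a+b−2) = 39.5/49.5 ≈ 0.798.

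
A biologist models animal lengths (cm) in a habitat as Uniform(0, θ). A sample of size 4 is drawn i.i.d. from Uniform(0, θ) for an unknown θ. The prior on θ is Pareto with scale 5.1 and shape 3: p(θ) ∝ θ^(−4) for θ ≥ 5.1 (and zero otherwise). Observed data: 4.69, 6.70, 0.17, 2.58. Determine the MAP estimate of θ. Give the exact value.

θ̂_MAP = 6.70

The Uniform(0, θ) likelihood is θ^(−n) for θ ≥ max(xᵢ), zero otherwise. Here max(xᵢ) = 6.70.
Posterior ∝ θ^(−4) · θ^(−4) = θ^(−8) on θ ≥ max(5.1, 6.70) = 6.70.
This density is strictly decreasing in θ, so the posterior mode lies at the lower boundary of the support.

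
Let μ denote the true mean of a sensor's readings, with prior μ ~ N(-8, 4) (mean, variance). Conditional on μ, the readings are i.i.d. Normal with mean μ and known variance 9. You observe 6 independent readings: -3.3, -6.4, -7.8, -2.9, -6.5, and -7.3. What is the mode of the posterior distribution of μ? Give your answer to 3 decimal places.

μ̂_MAP = -6.327

n = 6; x̄ = ((-3.3) + (-6.4) + (-7.8) + (-2.9) + (-6.5) + (-7.3))/6 = -34.2/6 = -5.7.
For a Normal prior and Normal likelihood with known variance, the posterior is Normal; its mode equals its mean, the precision-weighted average.
Prior precision 1/σ₀² = 1/4 = 0.25; data precision n/σ² = 6/9 = 2/3.
μ̂ = (0.25·(-8) + (2/3)·(-5.7)) / (0.25 + 2/3) = (-5.8)/(11/12) = -348/55 ≈ -6.327.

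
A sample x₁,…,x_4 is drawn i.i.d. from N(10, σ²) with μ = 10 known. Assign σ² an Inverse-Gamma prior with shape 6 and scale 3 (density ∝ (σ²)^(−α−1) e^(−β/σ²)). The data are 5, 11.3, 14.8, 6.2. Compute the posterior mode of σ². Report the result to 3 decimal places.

σ̂²_MAP = 3.898

Sum of squared deviations about the known mean: SS = (5−10)² + (11.3−10)² + (14.8−10)² + (6.2−10)² = 64.17.
The Normal likelihood contributes (σ²)^(−n/2) exp(−SS/(2σ²)), so the posterior is Inverse-Gamma(α + n/2, β + SS/2) = Inverse-Gamma(8, 35.085).
The mode of Inverse-Gamma(a, b) is b/(a+1) = 35.085/9 ≈ 3.898.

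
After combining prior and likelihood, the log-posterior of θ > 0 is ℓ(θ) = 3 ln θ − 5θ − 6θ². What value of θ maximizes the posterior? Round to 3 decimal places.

θ̂_MAP = 0.333

ℓ'(θ) = 3/θ − 5 − 12θ. Setting this to zero and multiplying by θ: 12θ² + 5θ − 3 = 0.
θ = (−5 + √(5² + 4·12·3)) / (2·12) = (−5 + √169) / 24 = (−5 + 13)/24 = 1/3.
ℓ''(θ) = −3/θ² − 12 < 0, confirming a maximum.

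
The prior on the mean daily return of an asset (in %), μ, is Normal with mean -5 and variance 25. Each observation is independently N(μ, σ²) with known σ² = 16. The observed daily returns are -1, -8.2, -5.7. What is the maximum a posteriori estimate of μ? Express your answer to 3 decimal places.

n = 3; x̄ = ((-1) + (-8.2) + (-5.7))/3 = -14.9/3 = -149/30 ≈ -4.9667.
For a Normal prior and Normal likelihood with known variance, the posterior is Normal; its mode equals its mean, the precision-weighted average.
Prior precision 1/σ₀² = 1/25 = 0.04; data precision n/σ² = 3/16 = 0.1875.
μ̂ = (0.04·(-5) + 0.1875·(-149/30)) / (0.04 + 0.1875) = (-1.13125)/0.2275 = -905/182 ≈ -4.973.

μ̂_MAP = -4.973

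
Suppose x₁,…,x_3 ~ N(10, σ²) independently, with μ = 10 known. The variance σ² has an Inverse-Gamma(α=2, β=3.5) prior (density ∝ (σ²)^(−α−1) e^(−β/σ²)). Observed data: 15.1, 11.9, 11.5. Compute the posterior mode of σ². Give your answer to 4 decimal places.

Sum of squared deviations about the known mean: SS = (15.1−10)² + (11.9−10)² + (11.5−10)² = 31.87.
The Normal likelihood contributes (σ²)^(−n/2) exp(−SS/(2σ²)), so the posterior is Inverse-Gamma(α + n/2, β + SS/2) = Inverse-Gamma(3.5, 19.435).
The mode of Inverse-Gamma(a, b) is b/(a+1) = 19.435/4.5 ≈ 4.3189.

σ̂²_MAP = 4.3189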